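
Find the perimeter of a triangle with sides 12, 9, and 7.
Perimeter = sum of all sides
Perimeter = 12 + 9 + 7
Perimeter = 28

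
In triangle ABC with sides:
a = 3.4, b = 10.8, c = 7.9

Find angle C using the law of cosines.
cos(C) = (a² + b² - c²)/(2ab)
cos(C) = (3.4² + 10.8² - 7.9²)/(2·3.4·10.8) = 65.79/73.44 = 0.895833
C = arccos(0.895833) = 26.38°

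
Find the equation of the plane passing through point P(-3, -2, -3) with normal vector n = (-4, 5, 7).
d = n·P = (-4)(-3) + (5)(-2) + (7)(-3) = -19
Plane: -4x + 5y + 7z = -19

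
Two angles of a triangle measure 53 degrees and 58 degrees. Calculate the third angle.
Sum of angles in a triangle = 180 degrees
Third angle = 180 - 53 - 58
Third angle = 69 degrees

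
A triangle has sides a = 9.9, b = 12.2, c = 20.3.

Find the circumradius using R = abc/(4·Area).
s = (a+b+c)/2 = 21.2
Area = √(s(s-a)(s-b)(s-c)) = √(21.2·11.3·9·0.9) = 44.0504
R = abc/(4·Area) = (9.9·12.2·20.3)/(4·44.0504) = 2451.834/176.2016 = 13.91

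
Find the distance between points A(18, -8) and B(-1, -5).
Using the distance formula: d = sqrt((x₂-x₁)² + (y₂-y₁)²)
dx = (-1) - 18 = -19
dy = (-5) - (-8) = 3
d = sqrt((-19)² + 3²) = sqrt(361 + 9) = sqrt(370) = 19.24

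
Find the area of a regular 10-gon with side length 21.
For a regular 10-gon with side length s = 21:
Apothem a = s / (2*tan(pi/10)) = 21 / (2*tan(pi/10)) ≈ 32.3157
Perimeter P = 10 * 21 = 210
Area = (1/2) * P * a = (1/2) * 210 * 32.3157 = 3393.15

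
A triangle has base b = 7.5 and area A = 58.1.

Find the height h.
A = ½bh  →  h = 2A/b
h = 2·58.1/7.5 = 15.49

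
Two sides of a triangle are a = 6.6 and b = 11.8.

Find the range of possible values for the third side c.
By the triangle inequality: |a - b| < c < a + b
|6.6 - 11.8| < c < 6.6 + 11.8
5.2 < c < 18.4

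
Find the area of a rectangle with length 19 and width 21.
Area = length * width
Area = 19 * 21
Area = 399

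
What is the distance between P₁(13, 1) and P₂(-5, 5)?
Using the distance formula: d = sqrt((x₂-x₁)² + (y₂-y₁)²)
dx = (-5) - 13 = -18
dy = 5 - 1 = 4
d = sqrt((-18)² + 4²) = sqrt(324 + 16) = sqrt(340) = 18.44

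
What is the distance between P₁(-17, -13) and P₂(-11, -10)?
Using the distance formula: d = sqrt((x₂-x₁)² + (y₂-y₁)²)
dx = (-11) - (-17) = 6
dy = (-10) - (-13) = 3
d = sqrt(6² + 3²) = sqrt(36 + 9) = sqrt(45) = 6.71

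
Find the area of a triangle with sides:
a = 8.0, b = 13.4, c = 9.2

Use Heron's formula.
s = (a+b+c)/2 = (8.0+13.4+9.2)/2 = 15.3
A = √(s(s-a)(s-b)(s-c)) = √(15.3·7.3·1.9·6.1)
A = √1294.49 = 35.98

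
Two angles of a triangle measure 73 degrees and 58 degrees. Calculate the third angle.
Sum of angles in a triangle = 180 degrees
Third angle = 180 - 73 - 58
Third angle = 49 degrees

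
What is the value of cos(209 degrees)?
cos(209 degrees) = -0.8746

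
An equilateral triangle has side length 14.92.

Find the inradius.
For an equilateral triangle, r = s/(2√3) where s is the side.
r = 14.92/(2√3) = 14.92/3.464102 = 4.307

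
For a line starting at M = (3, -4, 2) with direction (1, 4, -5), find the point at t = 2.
P(2) = (3 + 1(2), -4 + 4(2), 2 + (-5)(2)) = (5, 4, -8)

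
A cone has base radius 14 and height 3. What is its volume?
Volume = (1/3) * pi * r² * h
Volume = (1/3) * pi * 14² * 3
Volume = (1/3) * pi * 196 * 3
Volume = (1/3) * pi * 588
Volume = 615.75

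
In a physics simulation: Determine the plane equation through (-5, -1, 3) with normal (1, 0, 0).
d = n·P = (1)(-5) + (0)(-1) + (0)(3) = -5
Plane: x = -5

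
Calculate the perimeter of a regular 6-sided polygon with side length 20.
Perimeter = number of sides * side length
Perimeter = 6 * 20
Perimeter = 120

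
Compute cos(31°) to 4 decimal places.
cos(31 degrees) = 0.8572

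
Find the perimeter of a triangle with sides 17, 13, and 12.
Perimeter = sum of all sides
Perimeter = 17 + 13 + 12
Perimeter = 42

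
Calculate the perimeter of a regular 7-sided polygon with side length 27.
Perimeter = number of sides * side length
Perimeter = 7 * 27
Perimeter = 189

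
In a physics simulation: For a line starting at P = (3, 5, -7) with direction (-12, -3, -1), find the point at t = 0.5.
P(0.5) = (3 + (-12)(0.5), 5 + (-3)(0.5), -7 + (-1)(0.5)) = (-3, 3.5, -7.5)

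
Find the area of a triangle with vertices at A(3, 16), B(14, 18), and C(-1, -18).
Using the coordinate formula: Area = (1/2)|x₁(y₂-y₃) + x₂(y₃-y₁) + x₃(y₁-y₂)|
Area = (1/2)|3(18-(-18)) + 14((-18)-16) + (-1)(16-18)|
Area = (1/2)|3*36 + 14*(-34) + (-1)*(-2)|
Area = (1/2)|108 + (-476) + 2|
Area = (1/2)*366 = 183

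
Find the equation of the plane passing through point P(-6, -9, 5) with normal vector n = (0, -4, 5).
d = n·P = (0)(-6) + (-4)(-9) + (5)(5) = 61
Plane: -4y + 5z = 61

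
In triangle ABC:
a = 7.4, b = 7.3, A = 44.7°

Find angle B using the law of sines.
sin(B)/b = sin(A)/a
sin(B) = b·sin(A)/a = 7.3·sin(44.7°)/7.4 = 0.693889
B = arcsin(0.693889) = 43.94°  (b ≤ a, so B ≤ A and the acute solution is unique)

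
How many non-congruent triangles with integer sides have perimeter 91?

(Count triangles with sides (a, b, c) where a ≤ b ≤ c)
With a ≤ b ≤ c and a + b + c = 91, the triangle inequality a + b > c gives c < 91/2, so c ≤ 45.
Iterate a from 1 to ⌊p/3⌋ = 30; for each a, b ranges from a to ⌊(p−a)/2⌋ with c = p − a − b, keeping only c ≥ b.
Triples: (1, 45, 45), (2, 44, 45), (3, 43, 45), …
Count = 184 triangles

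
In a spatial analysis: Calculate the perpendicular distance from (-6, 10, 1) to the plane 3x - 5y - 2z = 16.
d = |3(-6) + (-5)(10) + (-2)(1) - (16)| / √(3² + (-5)² + (-2)²) = 86/√38 = 13.95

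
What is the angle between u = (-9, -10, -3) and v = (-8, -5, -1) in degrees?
u·v = 125, |u|² = 190, |v|² = 90
cos θ = 125/√17100 ≈ 0.9559
θ ≈ 17.08°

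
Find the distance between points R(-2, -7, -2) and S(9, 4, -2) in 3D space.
d = √[(11)² + (11)² + (0)²] = √242 = 15.56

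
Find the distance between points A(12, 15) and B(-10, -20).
Using the distance formula: d = sqrt((x₂-x₁)² + (y₂-y₁)²)
dx = (-10) - 12 = -22
dy = (-20) - 15 = -35
d = sqrt((-22)² + (-35)²) = sqrt(484 + 1225) = sqrt(1709) = 41.34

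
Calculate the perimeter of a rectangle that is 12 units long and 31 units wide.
Perimeter = 2 * (length + width)
Perimeter = 2 * (12 + 31)
Perimeter = 2 * 43
Perimeter = 86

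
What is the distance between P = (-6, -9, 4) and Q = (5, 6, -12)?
d = √[(11)² + (15)² + (-16)²] = √602 = 24.54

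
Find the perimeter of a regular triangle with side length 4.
Perimeter = number of sides * side length
Perimeter = 3 * 4
Perimeter = 12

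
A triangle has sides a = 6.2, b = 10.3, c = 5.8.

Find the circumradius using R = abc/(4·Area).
s = (a+b+c)/2 = 11.15
Area = √(s(s-a)(s-b)(s-c)) = √(11.15·4.95·0.85·5.35) = 15.8426
R = abc/(4·Area) = (6.2·10.3·5.8)/(4·15.8426) = 370.388/63.3704 = 5.845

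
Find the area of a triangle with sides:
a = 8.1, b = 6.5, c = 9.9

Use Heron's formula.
s = (a+b+c)/2 = (8.1+6.5+9.9)/2 = 12.25
A = √(s(s-a)(s-b)(s-c)) = √(12.25·4.15·5.75·2.35)
A = √686.942 = 26.21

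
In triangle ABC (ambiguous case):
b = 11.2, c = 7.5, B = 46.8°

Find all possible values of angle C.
sin(C)/c = sin(B)/b  →  sin(C) = c·sin(B)/b = 7.5·sin(46.8°)/11.2 = 0.488149
C₁ = arcsin(0.488149) = 29.22°,  C₂ = 180° - C₁ = 150.78°
Check C₂: A = 180° - 46.8° - 150.78° = -17.58° ≤ 0, rejected
C = 29.22° (one solution)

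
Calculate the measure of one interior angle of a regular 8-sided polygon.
Interior angle of a regular n-gon = (n-2)*180/n
Interior angle = (8-2)*180/8
Interior angle = 6*180/8
Interior angle = 1080/8
Interior angle = 135 degrees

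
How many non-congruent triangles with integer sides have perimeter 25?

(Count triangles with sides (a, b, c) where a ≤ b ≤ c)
With a ≤ b ≤ c and a + b + c = 25, the triangle inequality a + b > c gives c < 25/2, so c ≤ 12.
Iterate a from 1 to ⌊p/3⌋ = 8; for each a, b ranges from a to ⌊(p−a)/2⌋ with c = p − a − b, keeping only c ≥ b.
Triples: (1, 12, 12), (2, 11, 12), (3, 10, 12), …
Count = 16 triangles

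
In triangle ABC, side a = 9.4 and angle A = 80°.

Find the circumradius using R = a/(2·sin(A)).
R = a/(2·sin(A)) = 9.4/(2·sin(80°))
R = 9.4/(2·0.984808) = 9.4/1.969616 = 4.773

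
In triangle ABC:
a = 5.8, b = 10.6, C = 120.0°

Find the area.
Using A = ½ab·sin(C):
A = ½·5.8·10.6·sin(120.0°) = ½·61.48·0.866025 = 26.62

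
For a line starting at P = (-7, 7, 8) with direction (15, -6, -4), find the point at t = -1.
P(-1) = (-7 + 15(-1), 7 + (-6)(-1), 8 + (-4)(-1)) = (-22, 13, 12)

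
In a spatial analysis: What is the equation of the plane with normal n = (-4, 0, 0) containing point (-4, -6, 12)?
d = n·P = (-4)(-4) + (0)(-6) + (0)(12) = 16
Plane: -4x = 16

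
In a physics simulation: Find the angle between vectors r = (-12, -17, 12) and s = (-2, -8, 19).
r·s = 388, |r|² = 577, |s|² = 429
cos θ = 388/√247533 ≈ 0.7799
θ ≈ 38.75°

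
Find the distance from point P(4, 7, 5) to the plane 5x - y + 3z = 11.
d = |5(4) + (-1)(7) + 3(5) - (11)| / √(5² + (-1)² + 3²) = 17/√35 = 2.874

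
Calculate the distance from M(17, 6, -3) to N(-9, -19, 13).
d = √[(-26)² + (-25)² + (16)²] = √1557 = 39.46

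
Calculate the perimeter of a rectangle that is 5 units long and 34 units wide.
Perimeter = 2 * (length + width)
Perimeter = 2 * (5 + 34)
Perimeter = 2 * 39
Perimeter = 78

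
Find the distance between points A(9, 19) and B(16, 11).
Using the distance formula: d = sqrt((x₂-x₁)² + (y₂-y₁)²)
dx = 16 - 9 = 7
dy = 11 - 19 = -8
d = sqrt(7² + (-8)²) = sqrt(49 + 64) = sqrt(113) = 10.63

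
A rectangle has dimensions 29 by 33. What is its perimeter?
Perimeter = 2 * (length + width)
Perimeter = 2 * (29 + 33)
Perimeter = 2 * 62
Perimeter = 124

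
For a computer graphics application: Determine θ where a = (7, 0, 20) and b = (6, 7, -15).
a·b = -258, |a|² = 449, |b|² = 310
cos θ = -258/√139190 ≈ -0.6915
θ ≈ 133.8°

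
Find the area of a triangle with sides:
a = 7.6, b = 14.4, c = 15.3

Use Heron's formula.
s = (a+b+c)/2 = (7.6+14.4+15.3)/2 = 18.65
A = √(s(s-a)(s-b)(s-c)) = √(18.65·11.05·4.25·3.35)
A = √2934.1 = 54.17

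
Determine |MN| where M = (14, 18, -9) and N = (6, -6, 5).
d = √[(-8)² + (-24)² + (14)²] = √836 = 28.91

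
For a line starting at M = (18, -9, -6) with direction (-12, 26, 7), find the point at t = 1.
P(1) = (18 + (-12)(1), -9 + 26(1), -6 + 7(1)) = (6, 17, 1)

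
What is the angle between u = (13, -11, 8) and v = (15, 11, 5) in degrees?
u·v = 114, |u|² = 354, |v|² = 371
cos θ = 114/√131334 ≈ 0.3146
θ ≈ 71.67°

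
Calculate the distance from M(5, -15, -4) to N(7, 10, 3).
d = √[(2)² + (25)² + (7)²] = √678 = 26.04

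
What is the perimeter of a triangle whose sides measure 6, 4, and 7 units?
Perimeter = sum of all sides
Perimeter = 6 + 4 + 7
Perimeter = 17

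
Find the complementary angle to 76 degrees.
Complementary angles sum to 90 degrees.
Other angle = 90 - 76
Other angle = 14 degrees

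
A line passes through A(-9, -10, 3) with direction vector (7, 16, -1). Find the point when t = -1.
P(-1) = (-9 + 7(-1), -10 + 16(-1), 3 + (-1)(-1)) = (-16, -26, 4)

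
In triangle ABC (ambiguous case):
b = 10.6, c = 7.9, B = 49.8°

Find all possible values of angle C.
sin(C)/c = sin(B)/b  →  sin(C) = c·sin(B)/b = 7.9·sin(49.8°)/10.6 = 0.569244
C₁ = arcsin(0.569244) = 34.7°,  C₂ = 180° - C₁ = 145.3°
Check C₂: A = 180° - 49.8° - 145.3° = -15.1° ≤ 0, rejected
C = 34.7° (one solution)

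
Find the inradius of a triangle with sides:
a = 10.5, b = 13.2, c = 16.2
s = (a+b+c)/2 = (10.5+13.2+16.2)/2 = 19.95
Area = √(s(s-a)(s-b)(s-c)) = √(19.95·9.45·6.75·3.75) = 69.0804
r = Area/s = 69.0804/19.95 = 3.463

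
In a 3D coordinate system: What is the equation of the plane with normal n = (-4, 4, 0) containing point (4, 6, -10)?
d = n·P = (-4)(4) + (4)(6) + (0)(-10) = 8
Plane: -4x + 4y = 8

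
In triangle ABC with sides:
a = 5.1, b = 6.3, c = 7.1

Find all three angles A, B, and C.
By the law of cosines:
cos(A) = (b² + c² - a²)/(2bc) = 0.716410  →  A = 44.24°
cos(B) = (a² + c² - b²)/(2ac) = 0.507180  →  B = 59.52°
cos(C) = (a² + b² - c²)/(2ab) = 0.237940  →  C = 76.24°
Check: A + B + C = 180.0° ✓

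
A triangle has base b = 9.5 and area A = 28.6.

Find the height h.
A = ½bh  →  h = 2A/b
h = 2·28.6/9.5 = 6.021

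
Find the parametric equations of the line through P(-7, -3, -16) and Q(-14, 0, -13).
Direction vector d = Q - P = (-7, 3, 3)
x = -7 - 7t, y = -3 + 3t, z = -16 + 3t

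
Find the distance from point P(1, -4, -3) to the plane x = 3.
d = |1(1) + 0(-4) + 0(-3) - (3)| / √(1² + 0² + 0²) = 2/√1 = 2.0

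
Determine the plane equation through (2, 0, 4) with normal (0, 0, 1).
d = n·P = (0)(2) + (0)(0) + (1)(4) = 4
Plane: z = 4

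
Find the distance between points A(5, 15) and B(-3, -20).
Using the distance formula: d = sqrt((x₂-x₁)² + (y₂-y₁)²)
dx = (-3) - 5 = -8
dy = (-20) - 15 = -35
d = sqrt((-8)² + (-35)²) = sqrt(64 + 1225) = sqrt(1289) = 35.90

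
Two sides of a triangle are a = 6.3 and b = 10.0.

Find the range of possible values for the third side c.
By the triangle inequality: |a - b| < c < a + b
|6.3 - 10.0| < c < 6.3 + 10.0
3.7 < c < 16.3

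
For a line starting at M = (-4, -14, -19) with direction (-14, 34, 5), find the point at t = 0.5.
P(0.5) = (-4 + (-14)(0.5), -14 + 34(0.5), -19 + 5(0.5)) = (-11, 3, -16.5)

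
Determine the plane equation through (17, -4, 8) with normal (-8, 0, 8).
d = n·P = (-8)(17) + (0)(-4) + (8)(8) = -72
Plane: -8x + 8z = -72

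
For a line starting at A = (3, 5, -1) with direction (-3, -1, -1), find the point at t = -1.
P(-1) = (3 + (-3)(-1), 5 + (-1)(-1), -1 + (-1)(-1)) = (6, 6, 0)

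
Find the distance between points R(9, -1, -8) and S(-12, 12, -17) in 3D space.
d = √[(-21)² + (13)² + (-9)²] = √691 = 26.29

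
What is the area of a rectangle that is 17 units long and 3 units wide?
Area = length * width
Area = 17 * 3
Area = 51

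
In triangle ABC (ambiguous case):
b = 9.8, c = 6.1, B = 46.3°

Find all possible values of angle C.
sin(C)/c = sin(B)/b  →  sin(C) = c·sin(B)/b = 6.1·sin(46.3°)/9.8 = 0.450010
C₁ = arcsin(0.450010) = 26.74°,  C₂ = 180° - C₁ = 153.26°
Check C₂: A = 180° - 46.3° - 153.26° = -19.56° ≤ 0, rejected
C = 26.74° (one solution)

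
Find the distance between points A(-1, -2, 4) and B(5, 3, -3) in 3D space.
d = √[(6)² + (5)² + (-7)²] = √110 = 10.49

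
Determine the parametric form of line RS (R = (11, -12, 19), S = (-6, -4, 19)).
Direction vector d = S - R = (-17, 8, 0)
x = 11 - 17t, y = -12 + 8t, z = 19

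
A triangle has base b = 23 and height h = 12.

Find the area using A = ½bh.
A = ½·23·12 = 138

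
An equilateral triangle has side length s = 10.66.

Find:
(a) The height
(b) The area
(a) Height h = s·√3/2 = 10.66·√3/2 = 9.232
(b) Area = (√3/4)·s² = (√3/4)·10.66² = (√3/4)·113.636 = 49.21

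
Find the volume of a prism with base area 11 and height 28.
Volume = base area * height
Volume = 11 * 28
Volume = 308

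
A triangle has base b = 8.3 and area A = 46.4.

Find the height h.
A = ½bh  →  h = 2A/b
h = 2·46.4/8.3 = 11.18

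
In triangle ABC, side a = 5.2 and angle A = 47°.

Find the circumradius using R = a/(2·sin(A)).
R = a/(2·sin(A)) = 5.2/(2·sin(47°))
R = 5.2/(2·0.731354) = 5.2/1.462707 = 3.555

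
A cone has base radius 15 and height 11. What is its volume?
Volume = (1/3) * pi * r² * h
Volume = (1/3) * pi * 15² * 11
Volume = (1/3) * pi * 225 * 11
Volume = (1/3) * pi * 2475
Volume = 2591.81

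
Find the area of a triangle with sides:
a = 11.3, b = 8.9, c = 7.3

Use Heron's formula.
s = (a+b+c)/2 = (11.3+8.9+7.3)/2 = 13.75
A = √(s(s-a)(s-b)(s-c)) = √(13.75·2.45·4.85·6.45)
A = √1053.83 = 32.46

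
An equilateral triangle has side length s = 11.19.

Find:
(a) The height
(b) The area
(a) Height h = s·√3/2 = 11.19·√3/2 = 9.691
(b) Area = (√3/4)·s² = (√3/4)·11.19² = (√3/4)·125.216 = 54.22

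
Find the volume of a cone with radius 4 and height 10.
Volume = (1/3) * pi * r² * h
Volume = (1/3) * pi * 4² * 10
Volume = (1/3) * pi * 16 * 10
Volume = (1/3) * pi * 160
Volume = 167.55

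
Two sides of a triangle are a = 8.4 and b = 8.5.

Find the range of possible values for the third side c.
By the triangle inequality: |a - b| < c < a + b
|8.4 - 8.5| < c < 8.4 + 8.5
0.1 < c < 16.9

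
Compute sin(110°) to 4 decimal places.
sin(110 degrees) = 0.9397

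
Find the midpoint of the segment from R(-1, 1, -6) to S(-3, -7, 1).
Midpoint = ((-1-3)/2, (1-7)/2, (-6+1)/2) = (-2, -3, -2.5)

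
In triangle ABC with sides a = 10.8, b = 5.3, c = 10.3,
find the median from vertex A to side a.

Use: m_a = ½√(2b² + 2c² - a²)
m_a = ½√(2·5.3² + 2·10.3² - 10.8²)
m_a = ½√(56.18 + 212.18 - 116.64) = ½√151.72 = 6.159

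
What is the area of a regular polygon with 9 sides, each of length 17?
For a regular 9-gon with side length s = 17:
Apothem a = s / (2*tan(pi/9)) = 17 / (2*tan(pi/9)) ≈ 23.3536
Perimeter P = 9 * 17 = 153
Area = (1/2) * P * a = (1/2) * 153 * 23.3536 = 1786.55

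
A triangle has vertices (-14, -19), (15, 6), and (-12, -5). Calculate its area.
Using the coordinate formula: Area = (1/2)|x₁(y₂-y₃) + x₂(y₃-y₁) + x₃(y₁-y₂)|
Area = (1/2)|(-14)(6-(-5)) + 15((-5)-(-19)) + (-12)((-19)-6)|
Area = (1/2)|(-14)*11 + 15*14 + (-12)*(-25)|
Area = (1/2)|(-154) + 210 + 300|
Area = (1/2)*356 = 178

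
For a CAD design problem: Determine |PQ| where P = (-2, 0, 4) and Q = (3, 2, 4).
d = √[(5)² + (2)² + (0)²] = √29 = 5.385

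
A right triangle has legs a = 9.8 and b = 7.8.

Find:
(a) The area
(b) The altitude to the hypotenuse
(a) Area = ½ab = ½·9.8·7.8 = 38.22
(b) Hypotenuse c = √(9.8² + 7.8²) = √156.88 = 12.5252
    Area = ½·c·h_c  →  h_c = 2·Area/c = 2·38.22/12.5252 = 6.103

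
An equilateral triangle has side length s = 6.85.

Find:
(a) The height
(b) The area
(a) Height h = s·√3/2 = 6.85·√3/2 = 5.932
(b) Area = (√3/4)·s² = (√3/4)·6.85² = (√3/4)·46.9225 = 20.32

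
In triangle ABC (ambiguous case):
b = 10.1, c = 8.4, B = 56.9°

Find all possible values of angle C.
sin(C)/c = sin(B)/b  →  sin(C) = c·sin(B)/b = 8.4·sin(56.9°)/10.1 = 0.696717
C₁ = arcsin(0.696717) = 44.16°,  C₂ = 180° - C₁ = 135.84°
Check C₂: A = 180° - 56.9° - 135.84° = -12.74° ≤ 0, rejected
C = 44.16° (one solution)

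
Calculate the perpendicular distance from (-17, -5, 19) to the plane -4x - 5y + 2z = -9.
d = |(-4)(-17) + (-5)(-5) + 2(19) - (-9)| / √((-4)² + (-5)² + 2²) = 140/√45 = 20.87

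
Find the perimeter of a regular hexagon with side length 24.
Perimeter = number of sides * side length
Perimeter = 6 * 24
Perimeter = 144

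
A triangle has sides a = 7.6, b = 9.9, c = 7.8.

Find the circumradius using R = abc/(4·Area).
s = (a+b+c)/2 = 12.65
Area = √(s(s-a)(s-b)(s-c)) = √(12.65·5.05·2.75·4.85) = 29.1896
R = abc/(4·Area) = (7.6·9.9·7.8)/(4·29.1896) = 586.872/116.7584 = 5.026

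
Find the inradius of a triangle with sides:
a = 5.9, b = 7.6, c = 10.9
s = (a+b+c)/2 = (5.9+7.6+10.9)/2 = 12.2
Area = √(s(s-a)(s-b)(s-c)) = √(12.2·6.3·4.6·1.3) = 21.4388
r = Area/s = 21.4388/12.2 = 1.757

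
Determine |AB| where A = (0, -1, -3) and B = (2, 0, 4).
d = √[(2)² + (1)² + (7)²] = √54 = 7.348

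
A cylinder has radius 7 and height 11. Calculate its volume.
Volume = pi * r² * h
Volume = pi * 7² * 11
Volume = pi * 49 * 11
Volume = pi * 539
Volume = 1693.32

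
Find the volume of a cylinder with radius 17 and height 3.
Volume = pi * r² * h
Volume = pi * 17² * 3
Volume = pi * 289 * 3
Volume = pi * 867
Volume = 2723.76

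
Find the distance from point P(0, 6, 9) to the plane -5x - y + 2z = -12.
d = |(-5)(0) + (-1)(6) + 2(9) - (-12)| / √((-5)² + (-1)² + 2²) = 24/√30 = 4.382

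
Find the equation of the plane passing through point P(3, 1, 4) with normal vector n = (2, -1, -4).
d = n·P = (2)(3) + (-1)(1) + (-4)(4) = -11
Plane: 2x - y - 4z = -11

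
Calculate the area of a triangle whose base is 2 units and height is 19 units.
Area = (1/2) * base * height
Area = (1/2) * 2 * 19
Area = 19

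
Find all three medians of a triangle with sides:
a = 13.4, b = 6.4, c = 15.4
Using m_x = ½√(2y² + 2z² - x²):
m_a = ½√(2·6.4² + 2·15.4² - 13.4²) = ½√376.68 = 9.704
m_b = ½√(2·13.4² + 2·15.4² - 6.4²) = ½√792.48 = 14.08
m_c = ½√(2·13.4² + 2·6.4² - 15.4²) = ½√203.88 = 7.139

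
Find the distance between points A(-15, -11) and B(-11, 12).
Using the distance formula: d = sqrt((x₂-x₁)² + (y₂-y₁)²)
dx = (-11) - (-15) = 4
dy = 12 - (-11) = 23
d = sqrt(4² + 23²) = sqrt(16 + 529) = sqrt(545) = 23.35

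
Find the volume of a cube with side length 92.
Volume = s³
Volume = 92³
Volume = 778688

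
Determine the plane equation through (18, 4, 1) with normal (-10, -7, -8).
d = n·P = (-10)(18) + (-7)(4) + (-8)(1) = -216
Plane: -10x - 7y - 8z = -216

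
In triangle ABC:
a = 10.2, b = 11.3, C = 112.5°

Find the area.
Using A = ½ab·sin(C):
A = ½·10.2·11.3·sin(112.5°) = ½·115.26·0.923880 = 53.24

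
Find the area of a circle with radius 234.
Area = pi * r²
Area = pi * 234²
Area = pi * 54756
Area = 172021.05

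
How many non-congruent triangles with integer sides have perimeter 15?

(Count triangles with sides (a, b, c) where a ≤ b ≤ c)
With a ≤ b ≤ c and a + b + c = 15, the triangle inequality a + b > c gives c < 15/2, so c ≤ 7.
Iterate a from 1 to ⌊p/3⌋ = 5; for each a, b ranges from a to ⌊(p−a)/2⌋ with c = p − a − b, keeping only c ≥ b.
Triples: (1, 7, 7), (2, 6, 7), (3, 5, 7), …
Count = 7 triangles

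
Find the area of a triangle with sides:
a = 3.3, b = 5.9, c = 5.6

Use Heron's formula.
s = (a+b+c)/2 = (3.3+5.9+5.6)/2 = 7.4
A = √(s(s-a)(s-b)(s-c)) = √(7.4·4.1·1.5·1.8)
A = √81.918 = 9.051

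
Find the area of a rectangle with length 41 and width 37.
Area = length * width
Area = 41 * 37
Area = 1517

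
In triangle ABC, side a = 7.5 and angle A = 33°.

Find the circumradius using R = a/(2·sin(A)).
R = a/(2·sin(A)) = 7.5/(2·sin(33°))
R = 7.5/(2·0.544639) = 7.5/1.089278 = 6.885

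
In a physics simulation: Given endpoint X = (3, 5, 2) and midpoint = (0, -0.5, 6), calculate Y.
Y = (2×0 - 3, 2×(-0.5) - 5, 2×6 - 2) = (-3, -6, 10)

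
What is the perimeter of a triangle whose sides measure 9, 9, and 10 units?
Perimeter = sum of all sides
Perimeter = 9 + 9 + 10
Perimeter = 28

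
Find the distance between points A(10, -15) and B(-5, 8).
Using the distance formula: d = sqrt((x₂-x₁)² + (y₂-y₁)²)
dx = (-5) - 10 = -15
dy = 8 - (-15) = 23
d = sqrt((-15)² + 23²) = sqrt(225 + 529) = sqrt(754) = 27.46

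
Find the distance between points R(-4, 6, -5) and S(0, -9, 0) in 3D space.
d = √[(4)² + (-15)² + (5)²] = √266 = 16.31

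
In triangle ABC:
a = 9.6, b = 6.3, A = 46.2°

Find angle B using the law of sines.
sin(B)/b = sin(A)/a
sin(B) = b·sin(A)/a = 6.3·sin(46.2°)/9.6 = 0.473655
B = arcsin(0.473655) = 28.27°  (b ≤ a, so B ≤ A and the acute solution is unique)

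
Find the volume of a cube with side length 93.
Volume = s³
Volume = 93³
Volume = 804357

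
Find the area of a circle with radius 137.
Area = pi * r²
Area = pi * 137²
Area = pi * 18769
Area = 58964.55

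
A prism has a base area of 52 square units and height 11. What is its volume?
Volume = base area * height
Volume = 52 * 11
Volume = 572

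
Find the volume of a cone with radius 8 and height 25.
Volume = (1/3) * pi * r² * h
Volume = (1/3) * pi * 8² * 25
Volume = (1/3) * pi * 64 * 25
Volume = (1/3) * pi * 1600
Volume = 1675.52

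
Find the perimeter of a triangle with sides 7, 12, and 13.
Perimeter = sum of all sides
Perimeter = 7 + 12 + 13
Perimeter = 32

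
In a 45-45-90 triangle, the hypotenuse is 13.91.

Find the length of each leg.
In a 45-45-90 triangle, hypotenuse = leg·√2  →  leg = hypotenuse/√2
leg = 13.91/√2 = 9.836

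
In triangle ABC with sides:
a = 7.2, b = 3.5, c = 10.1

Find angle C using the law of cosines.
cos(C) = (a² + b² - c²)/(2ab)
cos(C) = (7.2² + 3.5² - 10.1²)/(2·7.2·3.5) = -37.92/50.4 = -0.752381
C = arccos(-0.752381) = 138.8°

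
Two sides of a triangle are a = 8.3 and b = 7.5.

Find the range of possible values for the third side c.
By the triangle inequality: |a - b| < c < a + b
|8.3 - 7.5| < c < 8.3 + 7.5
0.8 < c < 15.8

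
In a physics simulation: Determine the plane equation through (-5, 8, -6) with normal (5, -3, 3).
d = n·P = (5)(-5) + (-3)(8) + (3)(-6) = -67
Plane: 5x - 3y + 3z = -67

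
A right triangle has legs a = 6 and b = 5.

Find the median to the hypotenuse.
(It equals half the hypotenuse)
Hypotenuse c = √(6² + 5²) = √61 = 7.81025
Median to hypotenuse = c/2 = 3.905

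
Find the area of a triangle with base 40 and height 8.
Area = (1/2) * base * height
Area = (1/2) * 40 * 8
Area = 160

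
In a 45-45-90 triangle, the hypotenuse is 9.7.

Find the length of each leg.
In a 45-45-90 triangle, hypotenuse = leg·√2  →  leg = hypotenuse/√2
leg = 9.7/√2 = 6.859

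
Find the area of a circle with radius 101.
Area = pi * r²
Area = pi * 101²
Area = pi * 10201
Area = 32047.39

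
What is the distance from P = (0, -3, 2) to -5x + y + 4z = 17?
d = |(-5)(0) + 1(-3) + 4(2) - (17)| / √((-5)² + 1² + 4²) = 12/√42 = 1.852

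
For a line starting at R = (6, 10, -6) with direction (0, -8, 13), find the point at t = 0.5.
P(0.5) = (6 + 0(0.5), 10 + (-8)(0.5), -6 + 13(0.5)) = (6, 6, 0.5)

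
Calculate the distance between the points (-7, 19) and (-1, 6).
Using the distance formula: d = sqrt((x₂-x₁)² + (y₂-y₁)²)
dx = (-1) - (-7) = 6
dy = 6 - 19 = -13
d = sqrt(6² + (-13)²) = sqrt(36 + 169) = sqrt(205) = 14.32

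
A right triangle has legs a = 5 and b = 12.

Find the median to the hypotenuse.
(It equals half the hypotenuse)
Hypotenuse c = √(5² + 12²) = √169 = 13
Median to hypotenuse = c/2 = 6.5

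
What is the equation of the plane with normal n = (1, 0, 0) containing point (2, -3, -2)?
d = n·P = (1)(2) + (0)(-3) + (0)(-2) = 2
Plane: x = 2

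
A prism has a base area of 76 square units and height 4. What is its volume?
Volume = base area * height
Volume = 76 * 4
Volume = 304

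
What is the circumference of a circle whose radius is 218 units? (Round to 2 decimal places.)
Circumference = 2 * pi * r
Circumference = 2 * pi * 218
Circumference = 1369.73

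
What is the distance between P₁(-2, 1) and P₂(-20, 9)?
Using the distance formula: d = sqrt((x₂-x₁)² + (y₂-y₁)²)
dx = (-20) - (-2) = -18
dy = 9 - 1 = 8
d = sqrt((-18)² + 8²) = sqrt(324 + 64) = sqrt(388) = 19.70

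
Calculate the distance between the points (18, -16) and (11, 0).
Using the distance formula: d = sqrt((x₂-x₁)² + (y₂-y₁)²)
dx = 11 - 18 = -7
dy = 0 - (-16) = 16
d = sqrt((-7)² + 16²) = sqrt(49 + 256) = sqrt(305) = 17.46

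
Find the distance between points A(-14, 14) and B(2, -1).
Using the distance formula: d = sqrt((x₂-x₁)² + (y₂-y₁)²)
dx = 2 - (-14) = 16
dy = (-1) - 14 = -15
d = sqrt(16² + (-15)²) = sqrt(256 + 225) = sqrt(481) = 21.93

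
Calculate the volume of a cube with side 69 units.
Volume = s³
Volume = 69³
Volume = 328509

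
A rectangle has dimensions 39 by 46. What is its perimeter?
Perimeter = 2 * (length + width)
Perimeter = 2 * (39 + 46)
Perimeter = 2 * 85
Perimeter = 170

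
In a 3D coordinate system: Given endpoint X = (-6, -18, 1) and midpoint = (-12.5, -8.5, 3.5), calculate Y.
Y = (2×(-12.5) - (-6), 2×(-8.5) - (-18), 2×3.5 - 1) = (-19, 1, 6)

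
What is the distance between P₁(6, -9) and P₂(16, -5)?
Using the distance formula: d = sqrt((x₂-x₁)² + (y₂-y₁)²)
dx = 16 - 6 = 10
dy = (-5) - (-9) = 4
d = sqrt(10² + 4²) = sqrt(100 + 16) = sqrt(116) = 10.77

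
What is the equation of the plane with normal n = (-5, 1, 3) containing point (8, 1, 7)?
d = n·P = (-5)(8) + (1)(1) + (3)(7) = -18
Plane: -5x + y + 3z = -18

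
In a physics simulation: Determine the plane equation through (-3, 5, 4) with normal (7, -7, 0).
d = n·P = (7)(-3) + (-7)(5) + (0)(4) = -56
Plane: 7x - 7y = -56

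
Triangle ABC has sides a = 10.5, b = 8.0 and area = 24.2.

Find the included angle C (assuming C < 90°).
Area = ½ab·sin(C)  →  sin(C) = 2·Area/(ab)
sin(C) = 2·24.2/(10.5·8.0) = 0.576190
C = arcsin(0.576190) = 35.18°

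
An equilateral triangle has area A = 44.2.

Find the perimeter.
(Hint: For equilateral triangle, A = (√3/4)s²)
A = (√3/4)s²  →  s² = 4A/√3 = 4·44.2/√3 = 102.076
s = 10.1032
Perimeter = 3s = 30.31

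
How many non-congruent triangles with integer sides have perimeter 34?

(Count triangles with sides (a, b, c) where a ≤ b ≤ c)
With a ≤ b ≤ c and a + b + c = 34, the triangle inequality a + b > c gives c < 34/2, so c ≤ 16.
Iterate a from 1 to ⌊p/3⌋ = 11; for each a, b ranges from a to ⌊(p−a)/2⌋ with c = p − a − b, keeping only c ≥ b.
Triples: (2, 16, 16), (3, 15, 16), (4, 14, 16), …
Count = 24 triangles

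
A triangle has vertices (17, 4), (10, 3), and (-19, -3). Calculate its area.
Using the coordinate formula: Area = (1/2)|x₁(y₂-y₃) + x₂(y₃-y₁) + x₃(y₁-y₂)|
Area = (1/2)|17(3-(-3)) + 10((-3)-4) + (-19)(4-3)|
Area = (1/2)|17*6 + 10*(-7) + (-19)*1|
Area = (1/2)|102 + (-70) + (-19)|
Area = (1/2)*13 = 6.50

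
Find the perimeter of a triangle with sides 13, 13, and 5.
Perimeter = sum of all sides
Perimeter = 13 + 13 + 5
Perimeter = 31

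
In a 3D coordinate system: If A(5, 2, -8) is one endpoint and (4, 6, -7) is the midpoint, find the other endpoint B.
B = (2×4 - 5, 2×6 - 2, 2×(-7) - (-8)) = (3, 10, -6)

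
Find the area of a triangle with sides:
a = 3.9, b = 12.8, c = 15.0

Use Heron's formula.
s = (a+b+c)/2 = (3.9+12.8+15.0)/2 = 15.85
A = √(s(s-a)(s-b)(s-c)) = √(15.85·11.95·3.05·0.85)
A = √491.039 = 22.16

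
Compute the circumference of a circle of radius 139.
Circumference = 2 * pi * r
Circumference = 2 * pi * 139
Circumference = 873.36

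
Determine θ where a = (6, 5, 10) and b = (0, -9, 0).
a·b = -45, |a|² = 161, |b|² = 81
cos θ = -45/√13041 ≈ -0.3941
θ ≈ 113.2°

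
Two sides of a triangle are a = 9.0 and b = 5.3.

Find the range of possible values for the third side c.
By the triangle inequality: |a - b| < c < a + b
|9.0 - 5.3| < c < 9.0 + 5.3
3.7 < c < 14.3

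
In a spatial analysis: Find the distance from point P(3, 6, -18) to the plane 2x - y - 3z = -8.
d = |2(3) + (-1)(6) + (-3)(-18) - (-8)| / √(2² + (-1)² + (-3)²) = 62/√14 = 16.57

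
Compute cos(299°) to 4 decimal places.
cos(299 degrees) = 0.4848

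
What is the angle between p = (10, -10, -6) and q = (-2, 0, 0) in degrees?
p·q = -20, |p|² = 236, |q|² = 4
cos θ = -20/√944 ≈ -0.6509
θ ≈ 130.6°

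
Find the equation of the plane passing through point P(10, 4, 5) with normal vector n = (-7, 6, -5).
d = n·P = (-7)(10) + (6)(4) + (-5)(5) = -71
Plane: -7x + 6y - 5z = -71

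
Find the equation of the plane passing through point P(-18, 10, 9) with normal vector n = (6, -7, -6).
d = n·P = (6)(-18) + (-7)(10) + (-6)(9) = -232
Plane: 6x - 7y - 6z = -232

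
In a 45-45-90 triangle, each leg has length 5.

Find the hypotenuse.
Hypotenuse = 5√2 = 7.071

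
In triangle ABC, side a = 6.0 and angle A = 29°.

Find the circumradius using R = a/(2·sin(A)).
R = a/(2·sin(A)) = 6.0/(2·sin(29°))
R = 6.0/(2·0.484810) = 6.0/0.969619 = 6.188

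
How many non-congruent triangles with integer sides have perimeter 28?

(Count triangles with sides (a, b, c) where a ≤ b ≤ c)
With a ≤ b ≤ c and a + b + c = 28, the triangle inequality a + b > c gives c < 28/2, so c ≤ 13.
Iterate a from 1 to ⌊p/3⌋ = 9; for each a, b ranges from a to ⌊(p−a)/2⌋ with c = p − a − b, keeping only c ≥ b.
Triples: (2, 13, 13), (3, 12, 13), (4, 11, 13), …
Count = 16 triangles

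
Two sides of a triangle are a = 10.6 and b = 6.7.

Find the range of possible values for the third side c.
By the triangle inequality: |a - b| < c < a + b
|10.6 - 6.7| < c < 10.6 + 6.7
3.9 < c < 17.3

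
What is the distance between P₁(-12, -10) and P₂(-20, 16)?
Using the distance formula: d = sqrt((x₂-x₁)² + (y₂-y₁)²)
dx = (-20) - (-12) = -8
dy = 16 - (-10) = 26
d = sqrt((-8)² + 26²) = sqrt(64 + 676) = sqrt(740) = 27.20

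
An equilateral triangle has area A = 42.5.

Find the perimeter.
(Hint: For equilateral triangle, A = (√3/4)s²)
A = (√3/4)s²  →  s² = 4A/√3 = 4·42.5/√3 = 98.1495
s = 9.90705
Perimeter = 3s = 29.72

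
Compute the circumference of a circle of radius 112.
Circumference = 2 * pi * r
Circumference = 2 * pi * 112
Circumference = 703.72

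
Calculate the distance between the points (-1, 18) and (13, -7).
Using the distance formula: d = sqrt((x₂-x₁)² + (y₂-y₁)²)
dx = 13 - (-1) = 14
dy = (-7) - 18 = -25
d = sqrt(14² + (-25)²) = sqrt(196 + 625) = sqrt(821) = 28.65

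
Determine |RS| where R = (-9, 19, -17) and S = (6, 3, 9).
d = √[(15)² + (-16)² + (26)²] = √1157 = 34.01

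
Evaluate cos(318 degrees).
cos(318 degrees) = 0.7431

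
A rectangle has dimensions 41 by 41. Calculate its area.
Area = length * width
Area = 41 * 41
Area = 1681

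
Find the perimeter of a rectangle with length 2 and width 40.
Perimeter = 2 * (length + width)
Perimeter = 2 * (2 + 40)
Perimeter = 2 * 42
Perimeter = 84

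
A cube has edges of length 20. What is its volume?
Volume = s³
Volume = 20³
Volume = 8000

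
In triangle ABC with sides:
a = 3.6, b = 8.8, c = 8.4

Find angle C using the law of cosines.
cos(C) = (a² + b² - c²)/(2ab)
cos(C) = (3.6² + 8.8² - 8.4²)/(2·3.6·8.8) = 19.84/63.36 = 0.313131
C = arccos(0.313131) = 71.75°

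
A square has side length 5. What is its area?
Area = s²
Area = 5²
Area = 25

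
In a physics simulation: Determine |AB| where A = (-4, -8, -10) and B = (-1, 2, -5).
d = √[(3)² + (10)² + (5)²] = √134 = 11.58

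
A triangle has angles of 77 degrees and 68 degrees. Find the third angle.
Sum of angles in a triangle = 180 degrees
Third angle = 180 - 77 - 68
Third angle = 35 degrees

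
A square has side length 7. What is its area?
Area = s²
Area = 7²
Area = 49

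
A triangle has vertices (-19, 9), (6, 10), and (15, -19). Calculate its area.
Using the coordinate formula: Area = (1/2)|x₁(y₂-y₃) + x₂(y₃-y₁) + x₃(y₁-y₂)|
Area = (1/2)|(-19)(10-(-19)) + 6((-19)-9) + 15(9-10)|
Area = (1/2)|(-19)*29 + 6*(-28) + 15*(-1)|
Area = (1/2)|(-551) + (-168) + (-15)|
Area = (1/2)*734 = 367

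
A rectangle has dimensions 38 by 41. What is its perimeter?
Perimeter = 2 * (length + width)
Perimeter = 2 * (38 + 41)
Perimeter = 2 * 79
Perimeter = 158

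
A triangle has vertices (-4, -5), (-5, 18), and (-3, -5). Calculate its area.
Using the coordinate formula: Area = (1/2)|x₁(y₂-y₃) + x₂(y₃-y₁) + x₃(y₁-y₂)|
Area = (1/2)|(-4)(18-(-5)) + (-5)((-5)-(-5)) + (-3)((-5)-18)|
Area = (1/2)|(-4)*23 + (-5)*0 + (-3)*(-23)|
Area = (1/2)|(-92) + 0 + 69|
Area = (1/2)*23 = 11.50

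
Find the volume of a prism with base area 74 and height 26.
Volume = base area * height
Volume = 74 * 26
Volume = 1924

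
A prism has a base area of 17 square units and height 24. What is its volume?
Volume = base area * height
Volume = 17 * 24
Volume = 408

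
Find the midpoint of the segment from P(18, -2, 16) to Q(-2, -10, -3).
Midpoint = ((18-2)/2, (-2-10)/2, (16-3)/2) = (8, -6, 6.5)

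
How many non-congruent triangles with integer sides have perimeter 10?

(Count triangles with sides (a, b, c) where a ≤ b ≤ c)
With a ≤ b ≤ c and a + b + c = 10, the triangle inequality a + b > c gives c < 10/2, so c ≤ 4.
Iterate a from 1 to ⌊p/3⌋ = 3; for each a, b ranges from a to ⌊(p−a)/2⌋ with c = p − a − b, keeping only c ≥ b.
Triples: (2, 4, 4), (3, 3, 4)
Count = 2 triangles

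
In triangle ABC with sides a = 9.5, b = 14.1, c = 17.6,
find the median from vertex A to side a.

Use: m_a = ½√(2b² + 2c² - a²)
m_a = ½√(2·14.1² + 2·17.6² - 9.5²)
m_a = ½√(397.62 + 619.52 - 90.25) = ½√926.89 = 15.22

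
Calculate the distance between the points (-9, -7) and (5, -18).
Using the distance formula: d = sqrt((x₂-x₁)² + (y₂-y₁)²)
dx = 5 - (-9) = 14
dy = (-18) - (-7) = -11
d = sqrt(14² + (-11)²) = sqrt(196 + 121) = sqrt(317) = 17.80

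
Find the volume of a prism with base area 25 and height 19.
Volume = base area * height
Volume = 25 * 19
Volume = 475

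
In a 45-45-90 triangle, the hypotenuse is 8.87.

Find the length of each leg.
In a 45-45-90 triangle, hypotenuse = leg·√2  →  leg = hypotenuse/√2
leg = 8.87/√2 = 6.272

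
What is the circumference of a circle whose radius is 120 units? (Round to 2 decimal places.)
Circumference = 2 * pi * r
Circumference = 2 * pi * 120
Circumference = 753.98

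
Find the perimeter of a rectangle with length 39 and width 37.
Perimeter = 2 * (length + width)
Perimeter = 2 * (39 + 37)
Perimeter = 2 * 76
Perimeter = 152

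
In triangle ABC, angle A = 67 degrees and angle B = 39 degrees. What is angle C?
Sum of angles in a triangle = 180 degrees
Third angle = 180 - 67 - 39
Third angle = 74 degrees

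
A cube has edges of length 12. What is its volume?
Volume = s³
Volume = 12³
Volume = 1728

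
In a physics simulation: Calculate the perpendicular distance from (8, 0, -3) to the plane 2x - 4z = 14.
d = |2(8) + 0(0) + (-4)(-3) - (14)| / √(2² + 0² + (-4)²) = 14/√20 = 3.13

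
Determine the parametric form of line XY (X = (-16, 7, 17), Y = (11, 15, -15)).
Direction vector d = Y - X = (27, 8, -32)
x = -16 + 27t, y = 7 + 8t, z = 17 - 32t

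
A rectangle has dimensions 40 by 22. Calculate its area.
Area = length * width
Area = 40 * 22
Area = 880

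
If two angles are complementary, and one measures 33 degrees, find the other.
Complementary angles sum to 90 degrees.
Other angle = 90 - 33
Other angle = 57 degrees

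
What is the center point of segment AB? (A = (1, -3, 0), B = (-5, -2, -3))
Midpoint = ((1-5)/2, (-3-2)/2, (0-3)/2) = (-2, -2.5, -1.5)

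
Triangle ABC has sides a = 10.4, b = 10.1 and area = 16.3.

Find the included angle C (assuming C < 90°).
Area = ½ab·sin(C)  →  sin(C) = 2·Area/(ab)
sin(C) = 2·16.3/(10.4·10.1) = 0.310358
C = arcsin(0.310358) = 18.08°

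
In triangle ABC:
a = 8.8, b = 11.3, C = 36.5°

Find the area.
Using A = ½ab·sin(C):
A = ½·8.8·11.3·sin(36.5°) = ½·99.44·0.594823 = 29.57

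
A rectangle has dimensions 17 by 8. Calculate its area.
Area = length * width
Area = 17 * 8
Area = 136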